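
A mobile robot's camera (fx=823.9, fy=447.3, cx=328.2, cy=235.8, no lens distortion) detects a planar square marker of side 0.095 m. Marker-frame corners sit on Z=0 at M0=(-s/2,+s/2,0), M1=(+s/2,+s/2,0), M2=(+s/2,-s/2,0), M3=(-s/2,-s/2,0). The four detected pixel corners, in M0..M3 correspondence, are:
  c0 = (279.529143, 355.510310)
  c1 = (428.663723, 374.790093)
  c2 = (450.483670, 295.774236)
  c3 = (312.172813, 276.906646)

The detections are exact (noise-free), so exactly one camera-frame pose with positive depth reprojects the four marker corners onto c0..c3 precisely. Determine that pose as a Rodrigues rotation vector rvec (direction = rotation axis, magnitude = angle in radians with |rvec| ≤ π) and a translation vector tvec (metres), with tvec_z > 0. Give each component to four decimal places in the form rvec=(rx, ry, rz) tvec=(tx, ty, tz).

rvec=(-0.4049, -0.1199, 0.2346) tvec=(0.0258, 0.1040, 0.5250)

Intrinsics K: fx=823.9, fy=447.3, cx=328.2, cy=235.8
Marker side s = 0.095 m; corners in marker frame (Z=0):
  M0 = (-0.0475, +0.0475, 0)
  M1 = (+0.0475, +0.0475, 0)
  M2 = (+0.0475, -0.0475, 0)
  M3 = (-0.0475, -0.0475, 0)
Detected image corners:
  c0 = (279.529143, 355.510310) px
  c1 = (428.663723, 374.790093) px
  c2 = (450.483670, 295.774236) px
  c3 = (312.172813, 276.906646) px
Planar DLT: solve 8×8 A·h = b for H (H[2,2]=1):
  H  [+1558.89156 -568.68133 +368.65551]
  H  [+243.30584 +579.43381 +324.36718]
  H  [+0.13081 -0.76795 +1.00000]
B = K⁻¹H; ‖b₁‖=1.904798, ‖b₂‖=1.904798; λ = 2/(‖b₁‖+‖b₂‖) = 0.524990, sign → tz>0 ⇒ λ=+0.524990
r₁ = λ·B[:,0] = (+0.96597,+0.24936,+0.06867); r₂ = λ·B[:,1] = (-0.20176,+0.89261,-0.40317)
r₃ = r₁×r₂ = (-0.16183,+0.37559,+0.91255); SVD([r₁ r₂ r₃]) → R = UVᵀ:
  R  [+0.96597 -0.20176 -0.16183]
  R  [+0.24936 +0.89261 +0.37559]
  R  [+0.06867 -0.40317 +0.91255]
t = (+0.02578, +0.10395, +0.52499) m
tr R = 2.771126; θ = arccos((tr R − 1)/2) = 0.483091 rad = 27.679°
axis k = ((R−Rᵀ)₃₂, (R−Rᵀ)₁₃, (R−Rᵀ)₂₁) / (2 sinθ) = (-0.838241, -0.248110, +0.485585)
rvec = θ·k = (-0.404947, -0.119860, +0.234582)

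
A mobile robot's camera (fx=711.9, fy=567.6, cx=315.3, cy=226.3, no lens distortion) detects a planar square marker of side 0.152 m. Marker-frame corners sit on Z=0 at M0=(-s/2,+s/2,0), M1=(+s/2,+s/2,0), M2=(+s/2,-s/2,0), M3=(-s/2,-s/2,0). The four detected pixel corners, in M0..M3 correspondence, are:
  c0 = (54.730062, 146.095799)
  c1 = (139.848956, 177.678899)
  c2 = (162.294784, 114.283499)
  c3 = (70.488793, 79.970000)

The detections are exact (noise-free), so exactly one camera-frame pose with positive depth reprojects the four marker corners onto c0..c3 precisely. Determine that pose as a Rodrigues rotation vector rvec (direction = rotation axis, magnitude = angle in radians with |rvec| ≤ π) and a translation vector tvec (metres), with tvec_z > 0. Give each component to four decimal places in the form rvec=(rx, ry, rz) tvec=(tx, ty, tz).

rvec=(0.5923, 0.1067, 0.4304) tvec=(-0.3280, -0.1883, 1.1187)

Intrinsics K: fx=711.9, fy=567.6, cx=315.3, cy=226.3
Marker side s = 0.152 m; corners in marker frame (Z=0):
  M0 = (-0.0760, +0.0760, 0)
  M1 = (+0.0760, +0.0760, 0)
  M2 = (+0.0760, -0.0760, 0)
  M3 = (-0.0760, -0.0760, 0)
Detected image corners:
  c0 = (54.730062, 146.095799) px
  c1 = (139.848956, 177.678899) px
  c2 = (162.294784, 114.283499) px
  c3 = (70.488793, 79.970000) px
Planar DLT: solve 8×8 A·h = b for H (H[2,2]=1):
  H  [+583.49509 -72.06939 +106.54998]
  H  [+219.26451 +491.06163 +130.77004]
  H  [+0.02195 +0.50206 +1.00000]
B = K⁻¹H; ‖b₁‖=0.893858, ‖b₂‖=0.893858; λ = 2/(‖b₁‖+‖b₂‖) = 1.118745, sign → tz>0 ⇒ λ=+1.118745
r₁ = λ·B[:,0] = (+0.90608,+0.42238,+0.02455); r₂ = λ·B[:,1] = (-0.36202,+0.74395,+0.56167)
r₃ = r₁×r₂ = (+0.21898,-0.51781,+0.82699); SVD([r₁ r₂ r₃]) → R = UVᵀ:
  R  [+0.90608 -0.36202 +0.21898]
  R  [+0.42238 +0.74395 -0.51781]
  R  [+0.02455 +0.56167 +0.82699]
t = (-0.32805, -0.18829, +1.11875) m
tr R = 2.477028; θ = arccos((tr R − 1)/2) = 0.739933 rad = 42.395°
axis k = ((R−Rᵀ)₃₂, (R−Rᵀ)₁₃, (R−Rᵀ)₂₁) / (2 sinθ) = (+0.800524, +0.144182, +0.581698)
rvec = θ·k = (+0.592334, +0.106685, +0.430417)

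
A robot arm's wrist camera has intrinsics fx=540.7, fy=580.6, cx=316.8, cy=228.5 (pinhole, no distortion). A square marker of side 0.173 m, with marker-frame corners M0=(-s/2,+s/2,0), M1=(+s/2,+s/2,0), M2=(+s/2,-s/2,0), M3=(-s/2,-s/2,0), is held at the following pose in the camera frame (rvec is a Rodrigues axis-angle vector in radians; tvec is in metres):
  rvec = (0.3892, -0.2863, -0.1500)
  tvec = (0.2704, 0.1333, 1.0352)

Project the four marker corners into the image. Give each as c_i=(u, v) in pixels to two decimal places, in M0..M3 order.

Intrinsics K: fx=540.7, fy=580.6, cx=316.8, cy=228.5
Marker side s = 0.173 m; corners in marker frame (Z=0):
  M0 = (-0.0865, +0.0865, 0)
  M1 = (+0.0865, +0.0865, 0)
  M2 = (+0.0865, -0.0865, 0)
  M3 = (-0.0865, -0.0865, 0)
rvec = (0.3892, -0.2863, -0.1500), |rvec| = θ = 0.50591 rad = 28.986°
Rodrigues: sinθ=0.48460, 1−cosθ=0.12527; R = I + sinθ·[k]× + (1−cosθ)·[k]×²:
    [+0.94887 +0.08915 -0.30282]
    [-0.19822 +0.91485 -0.35179]
    [+0.24567 +0.39383 +0.88575]
t = (0.2704, 0.1333, 1.0352) m
M0: Pc = R·M0+t = (+0.19603, +0.22958, +1.04802); u = 540.7·(+0.19603)/1.04802 + 316.8 = 417.9393, v = 580.6·(+0.22958)/1.04802 + 228.5 = 355.6875
M1: Pc = R·M1+t = (+0.36019, +0.19529, +1.09052); u = 540.7·(+0.36019)/1.09052 + 316.8 = 495.3887, v = 580.6·(+0.19529)/1.09052 + 228.5 = 332.4733
M2: Pc = R·M2+t = (+0.34477, +0.03702, +1.02238); u = 540.7·(+0.34477)/1.02238 + 316.8 = 499.1336, v = 580.6·(+0.03702)/1.02238 + 228.5 = 249.5229
M3: Pc = R·M3+t = (+0.18061, +0.07131, +0.97988); u = 540.7·(+0.18061)/0.97988 + 316.8 = 416.4615, v = 580.6·(+0.07131)/0.97988 + 228.5 = 270.7533

c0=(417.94, 355.69) c1=(495.39, 332.47) c2=(499.13, 249.52) c3=(416.46, 270.75)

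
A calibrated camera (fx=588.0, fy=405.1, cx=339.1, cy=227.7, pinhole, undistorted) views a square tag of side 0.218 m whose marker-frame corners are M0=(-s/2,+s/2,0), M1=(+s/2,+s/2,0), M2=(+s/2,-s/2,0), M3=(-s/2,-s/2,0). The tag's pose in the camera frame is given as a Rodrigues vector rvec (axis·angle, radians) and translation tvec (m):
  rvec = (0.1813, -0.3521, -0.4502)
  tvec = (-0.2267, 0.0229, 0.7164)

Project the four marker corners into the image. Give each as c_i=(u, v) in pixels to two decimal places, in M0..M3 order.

c0=(111.35, 323.91) c1=(269.19, 264.22) c2=(194.16, 158.50) c3=(16.11, 212.86)

Intrinsics K: fx=588.0, fy=405.1, cx=339.1, cy=227.7
Marker side s = 0.218 m; corners in marker frame (Z=0):
  M0 = (-0.1090, +0.1090, 0)
  M1 = (+0.1090, +0.1090, 0)
  M2 = (+0.1090, -0.1090, 0)
  M3 = (-0.1090, -0.1090, 0)
rvec = (0.1813, -0.3521, -0.4502), |rvec| = θ = 0.59960 rad = 34.355°
Rodrigues: sinθ=0.56432, 1−cosθ=0.17444; R = I + sinθ·[k]× + (1−cosθ)·[k]×²:
    [+0.84151 +0.39273 -0.37098]
    [-0.45468 +0.88571 -0.09372]
    [+0.29178 +0.24754 +0.92390]
t = (-0.2267, 0.0229, 0.7164) m
M0: Pc = R·M0+t = (-0.27562, +0.16900, +0.71158); u = 588.0·(-0.27562)/0.71158 + 339.1 = 111.3492, v = 405.1·(+0.16900)/0.71158 + 227.7 = 323.9127
M1: Pc = R·M1+t = (-0.09217, +0.06988, +0.77519); u = 588.0·(-0.09217)/0.77519 + 339.1 = 269.1881, v = 405.1·(+0.06988)/0.77519 + 227.7 = 264.2196
M2: Pc = R·M2+t = (-0.17778, -0.12320, +0.72122); u = 588.0·(-0.17778)/0.72122 + 339.1 = 194.1561, v = 405.1·(-0.12320)/0.72122 + 227.7 = 158.4989
M3: Pc = R·M3+t = (-0.36123, -0.02408, +0.65761); u = 588.0·(-0.36123)/0.65761 + 339.1 = 16.1076, v = 405.1·(-0.02408)/0.65761 + 227.7 = 212.8647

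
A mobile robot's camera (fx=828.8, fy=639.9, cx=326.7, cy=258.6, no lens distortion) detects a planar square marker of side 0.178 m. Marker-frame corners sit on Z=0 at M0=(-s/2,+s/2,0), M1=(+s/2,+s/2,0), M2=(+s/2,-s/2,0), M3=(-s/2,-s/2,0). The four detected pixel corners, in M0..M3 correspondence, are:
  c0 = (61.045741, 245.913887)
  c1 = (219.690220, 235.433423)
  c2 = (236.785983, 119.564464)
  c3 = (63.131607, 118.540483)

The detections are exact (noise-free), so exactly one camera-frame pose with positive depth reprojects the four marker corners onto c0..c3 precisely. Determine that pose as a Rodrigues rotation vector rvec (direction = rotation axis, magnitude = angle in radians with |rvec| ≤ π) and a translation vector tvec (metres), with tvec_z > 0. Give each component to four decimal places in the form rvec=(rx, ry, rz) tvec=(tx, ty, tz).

rvec=(0.5237, -0.5169, 0.0352) tvec=(-0.1864, -0.1032, 0.8693)

Intrinsics K: fx=828.8, fy=639.9, cx=326.7, cy=258.6
Marker side s = 0.178 m; corners in marker frame (Z=0):
  M0 = (-0.0890, +0.0890, 0)
  M1 = (+0.0890, +0.0890, 0)
  M2 = (+0.0890, -0.0890, 0)
  M3 = (-0.0890, -0.0890, 0)
Detected image corners:
  c0 = (61.045741, 245.913887) px
  c1 = (219.690220, 235.433423) px
  c2 = (236.785983, 119.564464) px
  c3 = (63.131607, 118.540483) px
Planar DLT: solve 8×8 A·h = b for H (H[2,2]=1):
  H  [+1011.58626 +22.34918 +149.01734]
  H  [+71.23979 +778.69677 +182.66622]
  H  [+0.55239 +0.53941 +1.00000]
B = K⁻¹H; ‖b₁‖=1.150332, ‖b₂‖=1.150332; λ = 2/(‖b₁‖+‖b₂‖) = 0.869314, sign → tz>0 ⇒ λ=+0.869314
r₁ = λ·B[:,0] = (+0.87175,-0.09728,+0.48020); r₂ = λ·B[:,1] = (-0.16140,+0.86837,+0.46892)
r₃ = r₁×r₂ = (-0.46261,-0.48628,+0.74130); SVD([r₁ r₂ r₃]) → R = UVᵀ:
  R  [+0.87175 -0.16140 -0.46261]
  R  [-0.09728 +0.86837 -0.48628]
  R  [+0.48020 +0.46892 +0.74130]
t = (-0.18637, -0.10316, +0.86931) m
tr R = 2.481416; θ = arccos((tr R − 1)/2) = 0.736673 rad = 42.208°
axis k = ((R−Rᵀ)₃₂, (R−Rᵀ)₁₃, (R−Rᵀ)₂₁) / (2 sinθ) = (+0.710899, -0.701674, +0.047719)
rvec = θ·k = (+0.523700, -0.516904, +0.035154)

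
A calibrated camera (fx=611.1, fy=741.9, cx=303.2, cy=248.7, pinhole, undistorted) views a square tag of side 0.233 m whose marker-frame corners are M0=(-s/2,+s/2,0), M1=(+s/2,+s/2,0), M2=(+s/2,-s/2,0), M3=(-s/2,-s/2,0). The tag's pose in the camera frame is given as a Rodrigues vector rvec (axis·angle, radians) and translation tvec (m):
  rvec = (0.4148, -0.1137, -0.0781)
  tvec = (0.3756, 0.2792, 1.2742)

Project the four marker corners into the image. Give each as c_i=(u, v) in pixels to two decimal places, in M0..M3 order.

c0=(427.37, 473.44) c1=(531.19, 456.92) c2=(542.58, 345.43) c3=(430.90, 361.23)

Intrinsics K: fx=611.1, fy=741.9, cx=303.2, cy=248.7
Marker side s = 0.233 m; corners in marker frame (Z=0):
  M0 = (-0.1165, +0.1165, 0)
  M1 = (+0.1165, +0.1165, 0)
  M2 = (+0.1165, -0.1165, 0)
  M3 = (-0.1165, -0.1165, 0)
rvec = (0.4148, -0.1137, -0.0781), |rvec| = θ = 0.43713 rad = 25.046°
Rodrigues: sinθ=0.42334, 1−cosθ=0.09403; R = I + sinθ·[k]× + (1−cosθ)·[k]×²:
    [+0.99064 +0.05243 -0.12605]
    [-0.09884 +0.91233 -0.39735]
    [+0.09417 +0.40608 +0.90897]
t = (0.3756, 0.2792, 1.2742) m
M0: Pc = R·M0+t = (+0.26630, +0.39700, +1.31054); u = 611.1·(+0.26630)/1.31054 + 303.2 = 427.3743, v = 741.9·(+0.39700)/1.31054 + 248.7 = 473.4441
M1: Pc = R·M1+t = (+0.49712, +0.37397, +1.33248); u = 611.1·(+0.49712)/1.33248 + 303.2 = 531.1871, v = 741.9·(+0.37397)/1.33248 + 248.7 = 456.9201
M2: Pc = R·M2+t = (+0.48490, +0.16140, +1.23786); u = 611.1·(+0.48490)/1.23786 + 303.2 = 542.5830, v = 741.9·(+0.16140)/1.23786 + 248.7 = 345.4323
M3: Pc = R·M3+t = (+0.25408, +0.18443, +1.21592); u = 611.1·(+0.25408)/1.21592 + 303.2 = 430.8976, v = 741.9·(+0.18443)/1.21592 + 248.7 = 361.2303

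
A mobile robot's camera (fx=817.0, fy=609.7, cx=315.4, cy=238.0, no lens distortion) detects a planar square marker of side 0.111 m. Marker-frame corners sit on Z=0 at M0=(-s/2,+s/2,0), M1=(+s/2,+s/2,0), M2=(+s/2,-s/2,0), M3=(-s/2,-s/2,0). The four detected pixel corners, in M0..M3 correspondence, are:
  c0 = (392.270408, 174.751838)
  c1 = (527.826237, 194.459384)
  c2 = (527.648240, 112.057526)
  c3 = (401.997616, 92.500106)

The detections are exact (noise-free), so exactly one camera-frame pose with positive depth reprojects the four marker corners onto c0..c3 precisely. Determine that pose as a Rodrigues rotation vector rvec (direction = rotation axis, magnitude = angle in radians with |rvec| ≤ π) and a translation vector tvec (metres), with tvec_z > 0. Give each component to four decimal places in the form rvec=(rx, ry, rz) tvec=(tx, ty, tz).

Intrinsics K: fx=817.0, fy=609.7, cx=315.4, cy=238.0
Marker side s = 0.111 m; corners in marker frame (Z=0):
  M0 = (-0.0555, +0.0555, 0)
  M1 = (+0.0555, +0.0555, 0)
  M2 = (+0.0555, -0.0555, 0)
  M3 = (-0.0555, -0.0555, 0)
Detected image corners:
  c0 = (392.270408, 174.751838) px
  c1 = (527.826237, 194.459384) px
  c2 = (527.648240, 112.057526) px
  c3 = (401.997616, 92.500106) px
Planar DLT: solve 8×8 A·h = b for H (H[2,2]=1):
  H  [+1242.09230 -356.16355 +463.05185]
  H  [+197.67773 +644.44148 +141.97252]
  H  [+0.14524 -0.67795 +1.00000]
B = K⁻¹H; ‖b₁‖=1.495546, ‖b₂‖=1.495546; λ = 2/(‖b₁‖+‖b₂‖) = 0.668652, sign → tz>0 ⇒ λ=+0.668652
r₁ = λ·B[:,0] = (+0.97907,+0.17888,+0.09712); r₂ = λ·B[:,1] = (-0.11649,+0.88371,-0.45331)
r₃ = r₁×r₂ = (-0.16691,+0.43251,+0.88604); SVD([r₁ r₂ r₃]) → R = UVᵀ:
  R  [+0.97907 -0.11649 -0.16691]
  R  [+0.17888 +0.88371 +0.43251]
  R  [+0.09712 -0.45331 +0.88604]
t = (+0.12084, -0.10531, +0.66865) m
tr R = 2.748817; θ = arccos((tr R − 1)/2) = 0.506581 rad = 29.025°
axis k = ((R−Rᵀ)₃₂, (R−Rᵀ)₁₃, (R−Rᵀ)₂₁) / (2 sinθ) = (-0.912861, -0.272088, +0.304389)
rvec = θ·k = (-0.462438, -0.137835, +0.154198)

rvec=(-0.4624, -0.1378, 0.1542) tvec=(0.1208, -0.1053, 0.6687)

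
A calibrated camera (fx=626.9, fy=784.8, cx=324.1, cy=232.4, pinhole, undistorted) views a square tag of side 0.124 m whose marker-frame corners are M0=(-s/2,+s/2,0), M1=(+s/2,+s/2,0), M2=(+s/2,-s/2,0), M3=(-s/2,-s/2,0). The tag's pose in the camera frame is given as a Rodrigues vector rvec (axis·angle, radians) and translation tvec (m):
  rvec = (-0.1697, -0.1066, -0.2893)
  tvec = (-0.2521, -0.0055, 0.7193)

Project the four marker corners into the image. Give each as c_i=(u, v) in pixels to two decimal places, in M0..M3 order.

Intrinsics K: fx=626.9, fy=784.8, cx=324.1, cy=232.4
Marker side s = 0.124 m; corners in marker frame (Z=0):
  M0 = (-0.0620, +0.0620, 0)
  M1 = (+0.0620, +0.0620, 0)
  M2 = (+0.0620, -0.0620, 0)
  M3 = (-0.0620, -0.0620, 0)
rvec = (-0.1697, -0.1066, -0.2893), |rvec| = θ = 0.35193 rad = 20.164°
Rodrigues: sinθ=0.34471, 1−cosθ=0.06129; R = I + sinθ·[k]× + (1−cosθ)·[k]×²:
    [+0.95296 +0.29232 -0.08012]
    [-0.27441 +0.94433 +0.18148]
    [+0.12871 -0.15096 +0.98013]
t = (-0.2521, -0.0055, 0.7193) m
M0: Pc = R·M0+t = (-0.29306, +0.07006, +0.70196); u = 626.9·(-0.29306)/0.70196 + 324.1 = 62.3771, v = 784.8·(+0.07006)/0.70196 + 232.4 = 310.7303
M1: Pc = R·M1+t = (-0.17489, +0.03603, +0.71792); u = 626.9·(-0.17489)/0.71792 + 324.1 = 171.3807, v = 784.8·(+0.03603)/0.71792 + 232.4 = 271.7919
M2: Pc = R·M2+t = (-0.21114, -0.08106, +0.73664); u = 626.9·(-0.21114)/0.73664 + 324.1 = 144.4140, v = 784.8·(-0.08106)/0.73664 + 232.4 = 146.0381
M3: Pc = R·M3+t = (-0.32931, -0.04703, +0.72068); u = 626.9·(-0.32931)/0.72068 + 324.1 = 37.6444, v = 784.8·(-0.04703)/0.72068 + 232.4 = 181.1802

c0=(62.38, 310.73) c1=(171.38, 271.79) c2=(144.41, 146.04) c3=(37.64, 181.18)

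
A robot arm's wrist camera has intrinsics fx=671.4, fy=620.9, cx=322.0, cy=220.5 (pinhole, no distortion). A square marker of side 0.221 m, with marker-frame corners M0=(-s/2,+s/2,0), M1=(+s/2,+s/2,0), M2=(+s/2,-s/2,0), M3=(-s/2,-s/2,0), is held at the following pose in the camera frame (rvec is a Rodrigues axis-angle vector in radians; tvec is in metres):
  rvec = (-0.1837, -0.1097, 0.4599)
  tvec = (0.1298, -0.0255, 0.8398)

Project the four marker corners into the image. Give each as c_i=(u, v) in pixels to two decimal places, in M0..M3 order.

c0=(308.59, 237.34) c1=(469.06, 311.97) c2=(535.08, 168.36) c3=(384.01, 95.22)

Intrinsics K: fx=671.4, fy=620.9, cx=322.0, cy=220.5
Marker side s = 0.221 m; corners in marker frame (Z=0):
  M0 = (-0.1105, +0.1105, 0)
  M1 = (+0.1105, +0.1105, 0)
  M2 = (+0.1105, -0.1105, 0)
  M3 = (-0.1105, -0.1105, 0)
rvec = (-0.1837, -0.1097, 0.4599), |rvec| = θ = 0.50724 rad = 29.062°
Rodrigues: sinθ=0.48576, 1−cosθ=0.12591; R = I + sinθ·[k]× + (1−cosθ)·[k]×²:
    [+0.89060 -0.43057 -0.14640]
    [+0.45029 +0.87998 +0.15123]
    [+0.06371 -0.20061 +0.97760]
t = (0.1298, -0.0255, 0.8398) m
M0: Pc = R·M0+t = (-0.01619, +0.02198, +0.81059); u = 671.4·(-0.01619)/0.81059 + 322.0 = 308.5903, v = 620.9·(+0.02198)/0.81059 + 220.5 = 237.3366
M1: Pc = R·M1+t = (+0.18063, +0.12150, +0.82467); u = 671.4·(+0.18063)/0.82467 + 322.0 = 469.0616, v = 620.9·(+0.12150)/0.82467 + 220.5 = 311.9743
M2: Pc = R·M2+t = (+0.27579, -0.07298, +0.86901); u = 671.4·(+0.27579)/0.86901 + 322.0 = 535.0766, v = 620.9·(-0.07298)/0.86901 + 220.5 = 168.3560
M3: Pc = R·M3+t = (+0.07897, -0.17250, +0.85493); u = 671.4·(+0.07897)/0.85493 + 322.0 = 384.0144, v = 620.9·(-0.17250)/0.85493 + 220.5 = 95.2236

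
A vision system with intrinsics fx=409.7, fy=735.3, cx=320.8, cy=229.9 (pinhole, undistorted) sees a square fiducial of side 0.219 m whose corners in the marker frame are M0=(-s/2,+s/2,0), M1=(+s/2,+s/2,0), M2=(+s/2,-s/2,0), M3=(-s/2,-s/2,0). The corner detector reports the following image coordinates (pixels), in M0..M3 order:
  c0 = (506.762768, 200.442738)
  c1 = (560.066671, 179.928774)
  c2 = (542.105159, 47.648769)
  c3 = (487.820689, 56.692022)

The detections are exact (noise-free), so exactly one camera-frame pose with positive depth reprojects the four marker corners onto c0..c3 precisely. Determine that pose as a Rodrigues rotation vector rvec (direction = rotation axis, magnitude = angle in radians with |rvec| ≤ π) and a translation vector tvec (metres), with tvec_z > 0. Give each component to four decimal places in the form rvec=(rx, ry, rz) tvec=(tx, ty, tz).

Intrinsics K: fx=409.7, fy=735.3, cx=320.8, cy=229.9
Marker side s = 0.219 m; corners in marker frame (Z=0):
  M0 = (-0.1095, +0.1095, 0)
  M1 = (+0.1095, +0.1095, 0)
  M2 = (+0.1095, -0.1095, 0)
  M3 = (-0.1095, -0.1095, 0)
Detected image corners:
  c0 = (506.762768, 200.442738) px
  c1 = (560.066671, 179.928774) px
  c2 = (542.105159, 47.648769) px
  c3 = (487.820689, 56.692022) px
Planar DLT: solve 8×8 A·h = b for H (H[2,2]=1):
  H  [+442.03814 +60.42926 +525.24654]
  H  [-21.95207 +623.64616 +120.53280]
  H  [+0.37466 -0.04528 +1.00000]
B = K⁻¹H; ‖b₁‖=0.882664, ‖b₂‖=0.882664; λ = 2/(‖b₁‖+‖b₂‖) = 1.132934, sign → tz>0 ⇒ λ=+1.132934
r₁ = λ·B[:,0] = (+0.89000,-0.16654,+0.42446); r₂ = λ·B[:,1] = (+0.20727,+0.97694,-0.05130)
r₃ = r₁×r₂ = (-0.40613,+0.13363,+0.90399); SVD([r₁ r₂ r₃]) → R = UVᵀ:
  R  [+0.89000 +0.20727 -0.40613]
  R  [-0.16654 +0.97694 +0.13363]
  R  [+0.42446 -0.05130 +0.90399]
t = (+0.56535, -0.16851, +1.13293) m
tr R = 2.770928; θ = arccos((tr R − 1)/2) = 0.483305 rad = 27.691°
axis k = ((R−Rᵀ)₃₂, (R−Rᵀ)₁₃, (R−Rᵀ)₂₁) / (2 sinθ) = (-0.198971, -0.893673, -0.402194)
rvec = θ·k = (-0.096164, -0.431916, -0.194382)

rvec=(-0.0962, -0.4319, -0.1944) tvec=(0.5654, -0.1685, 1.1329)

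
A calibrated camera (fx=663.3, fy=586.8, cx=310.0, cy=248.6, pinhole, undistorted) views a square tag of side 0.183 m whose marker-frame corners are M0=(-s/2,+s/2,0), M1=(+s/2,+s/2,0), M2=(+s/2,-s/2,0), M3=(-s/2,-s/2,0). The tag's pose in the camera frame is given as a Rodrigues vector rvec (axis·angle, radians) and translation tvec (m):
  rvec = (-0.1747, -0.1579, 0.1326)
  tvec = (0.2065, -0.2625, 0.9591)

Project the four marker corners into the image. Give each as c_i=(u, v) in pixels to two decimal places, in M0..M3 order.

Intrinsics K: fx=663.3, fy=586.8, cx=310.0, cy=248.6
Marker side s = 0.183 m; corners in marker frame (Z=0):
  M0 = (-0.0915, +0.0915, 0)
  M1 = (+0.0915, +0.0915, 0)
  M2 = (+0.0915, -0.0915, 0)
  M3 = (-0.0915, -0.0915, 0)
rvec = (-0.1747, -0.1579, 0.1326), |rvec| = θ = 0.27025 rad = 15.484°
Rodrigues: sinθ=0.26697, 1−cosθ=0.03630; R = I + sinθ·[k]× + (1−cosθ)·[k]×²:
    [+0.97887 -0.11728 -0.16750]
    [+0.14470 +0.97609 +0.16218]
    [+0.14447 -0.18299 +0.97244]
t = (0.2065, -0.2625, 0.9591) m
M0: Pc = R·M0+t = (+0.10620, -0.18643, +0.92914); u = 663.3·(+0.10620)/0.92914 + 310.0 = 385.8162, v = 586.8·(-0.18643)/0.92914 + 248.6 = 130.8611
M1: Pc = R·M1+t = (+0.28534, -0.15995, +0.95558); u = 663.3·(+0.28534)/0.95558 + 310.0 = 508.0616, v = 586.8·(-0.15995)/0.95558 + 248.6 = 150.3796
M2: Pc = R·M2+t = (+0.30680, -0.33857, +0.98906); u = 663.3·(+0.30680)/0.98906 + 310.0 = 515.7496, v = 586.8·(-0.33857)/0.98906 + 248.6 = 47.7286
M3: Pc = R·M3+t = (+0.12766, -0.36505, +0.96262); u = 663.3·(+0.12766)/0.96262 + 310.0 = 397.9678, v = 586.8·(-0.36505)/0.96262 + 248.6 = 26.0697

c0=(385.82, 130.86) c1=(508.06, 150.38) c2=(515.75, 47.73) c3=(397.97, 26.07)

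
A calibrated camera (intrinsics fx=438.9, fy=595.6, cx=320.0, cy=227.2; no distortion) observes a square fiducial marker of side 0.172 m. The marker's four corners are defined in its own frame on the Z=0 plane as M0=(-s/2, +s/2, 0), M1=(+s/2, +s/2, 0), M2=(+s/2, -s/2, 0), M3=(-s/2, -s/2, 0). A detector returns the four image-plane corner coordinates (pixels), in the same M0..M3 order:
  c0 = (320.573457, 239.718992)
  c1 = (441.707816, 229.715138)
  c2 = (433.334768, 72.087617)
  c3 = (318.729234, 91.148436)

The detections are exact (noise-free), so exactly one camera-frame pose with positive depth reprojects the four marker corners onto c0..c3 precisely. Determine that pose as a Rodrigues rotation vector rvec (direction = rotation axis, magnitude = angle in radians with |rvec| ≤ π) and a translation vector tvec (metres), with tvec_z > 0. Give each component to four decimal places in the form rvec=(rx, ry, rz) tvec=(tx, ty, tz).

Intrinsics K: fx=438.9, fy=595.6, cx=320.0, cy=227.2
Marker side s = 0.172 m; corners in marker frame (Z=0):
  M0 = (-0.0860, +0.0860, 0)
  M1 = (+0.0860, +0.0860, 0)
  M2 = (+0.0860, -0.0860, 0)
  M3 = (-0.0860, -0.0860, 0)
Detected image corners:
  c0 = (320.573457, 239.718992) px
  c1 = (441.707816, 229.715138) px
  c2 = (433.334768, 72.087617) px
  c3 = (318.729234, 91.148436) px
Planar DLT: solve 8×8 A·h = b for H (H[2,2]=1):
  H  [+543.58873 -86.70567 +376.62875]
  H  [-144.17509 +840.88745 +156.38699]
  H  [-0.37297 -0.30587 +1.00000]
B = K⁻¹H; ‖b₁‖=1.559022, ‖b₂‖=1.559022; λ = 2/(‖b₁‖+‖b₂‖) = 0.641428, sign → tz>0 ⇒ λ=+0.641428
r₁ = λ·B[:,0] = (+0.96885,-0.06401,-0.23924); r₂ = λ·B[:,1] = (+0.01633,+0.98043,-0.19619)
r₃ = r₁×r₂ = (+0.24711,+0.18618,+0.95093); SVD([r₁ r₂ r₃]) → R = UVᵀ:
  R  [+0.96885 +0.01633 +0.24711]
  R  [-0.06401 +0.98043 +0.18618]
  R  [-0.23924 -0.19619 +0.95093]
t = (+0.08276, -0.07626, +0.64143) m
tr R = 2.900212; θ = arccos((tr R − 1)/2) = 0.317220 rad = 18.175°
axis k = ((R−Rᵀ)₃₂, (R−Rᵀ)₁₃, (R−Rᵀ)₂₁) / (2 sinθ) = (-0.612915, +0.779584, -0.128776)
rvec = θ·k = (-0.194429, +0.247300, -0.040850)

rvec=(-0.1944, 0.2473, -0.0409) tvec=(0.0828, -0.0763, 0.6414)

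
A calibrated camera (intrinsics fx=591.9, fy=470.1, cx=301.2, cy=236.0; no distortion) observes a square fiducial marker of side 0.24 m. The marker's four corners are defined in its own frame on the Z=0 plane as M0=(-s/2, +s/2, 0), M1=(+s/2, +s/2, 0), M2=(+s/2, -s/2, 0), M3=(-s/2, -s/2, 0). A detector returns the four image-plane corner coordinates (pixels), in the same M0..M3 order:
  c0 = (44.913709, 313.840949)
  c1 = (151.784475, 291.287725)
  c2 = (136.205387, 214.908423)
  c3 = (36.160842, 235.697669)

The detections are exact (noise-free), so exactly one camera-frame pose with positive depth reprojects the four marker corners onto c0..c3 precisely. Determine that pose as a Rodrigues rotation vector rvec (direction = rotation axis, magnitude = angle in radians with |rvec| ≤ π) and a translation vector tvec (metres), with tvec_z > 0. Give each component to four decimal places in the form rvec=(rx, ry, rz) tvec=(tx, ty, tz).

Intrinsics K: fx=591.9, fy=470.1, cx=301.2, cy=236.0
Marker side s = 0.24 m; corners in marker frame (Z=0):
  M0 = (-0.1200, +0.1200, 0)
  M1 = (+0.1200, +0.1200, 0)
  M2 = (+0.1200, -0.1200, 0)
  M3 = (-0.1200, -0.1200, 0)
Detected image corners:
  c0 = (44.913709, 313.840949) px
  c1 = (151.784475, 291.287725) px
  c2 = (136.205387, 214.908423) px
  c3 = (36.160842, 235.697669) px
Planar DLT: solve 8×8 A·h = b for H (H[2,2]=1):
  H  [+432.21021 +25.16629 +92.17220]
  H  [-85.57111 +248.81233 +262.62706]
  H  [+0.01744 -0.27697 +1.00000]
B = K⁻¹H; ‖b₁‖=0.746340, ‖b₂‖=0.746340; λ = 2/(‖b₁‖+‖b₂‖) = 1.339872, sign → tz>0 ⇒ λ=+1.339872
r₁ = λ·B[:,0] = (+0.96649,-0.25563,+0.02337); r₂ = λ·B[:,1] = (+0.24581,+0.89546,-0.37111)
r₃ = r₁×r₂ = (+0.07394,+0.36442,+0.92830); SVD([r₁ r₂ r₃]) → R = UVᵀ:
  R  [+0.96649 +0.24581 +0.07394]
  R  [-0.25563 +0.89546 +0.36442]
  R  [+0.02337 -0.37111 +0.92830]
t = (-0.47317, +0.07589, +1.33987) m
tr R = 2.790254; θ = arccos((tr R − 1)/2) = 0.462080 rad = 26.475°
axis k = ((R−Rᵀ)₃₂, (R−Rᵀ)₁₃, (R−Rᵀ)₂₁) / (2 sinθ) = (-0.824925, +0.056713, -0.562389)
rvec = θ·k = (-0.381182, +0.026206, -0.259869)

rvec=(-0.3812, 0.0262, -0.2599) tvec=(-0.4732, 0.0759, 1.3399)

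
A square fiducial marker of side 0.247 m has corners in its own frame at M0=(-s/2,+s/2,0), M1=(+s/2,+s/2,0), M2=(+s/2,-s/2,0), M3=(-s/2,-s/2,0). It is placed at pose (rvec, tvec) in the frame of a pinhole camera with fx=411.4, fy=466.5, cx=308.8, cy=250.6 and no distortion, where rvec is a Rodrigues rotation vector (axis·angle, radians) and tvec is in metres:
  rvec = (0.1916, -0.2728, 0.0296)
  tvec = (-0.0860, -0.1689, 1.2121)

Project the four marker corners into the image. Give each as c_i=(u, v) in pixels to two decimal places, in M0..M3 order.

c0=(236.31, 231.93) c1=(317.27, 233.20) c2=(322.15, 140.07) c3=(238.29, 133.37)

Intrinsics K: fx=411.4, fy=466.5, cx=308.8, cy=250.6
Marker side s = 0.247 m; corners in marker frame (Z=0):
  M0 = (-0.1235, +0.1235, 0)
  M1 = (+0.1235, +0.1235, 0)
  M2 = (+0.1235, -0.1235, 0)
  M3 = (-0.1235, -0.1235, 0)
rvec = (0.1916, -0.2728, 0.0296), |rvec| = θ = 0.33467 rad = 19.175°
Rodrigues: sinθ=0.32846, 1−cosθ=0.05548; R = I + sinθ·[k]× + (1−cosθ)·[k]×²:
    [+0.96270 -0.05494 -0.26493]
    [+0.00316 +0.98138 -0.19204]
    [+0.27055 +0.18404 +0.94495]
t = (-0.0860, -0.1689, 1.2121) m
M0: Pc = R·M0+t = (-0.21168, -0.04809, +1.20142); u = 411.4·(-0.21168)/1.20142 + 308.8 = 236.3150, v = 466.5·(-0.04809)/1.20142 + 250.6 = 231.9272
M1: Pc = R·M1+t = (+0.02611, -0.04731, +1.26824); u = 411.4·(+0.02611)/1.26824 + 308.8 = 317.2692, v = 466.5·(-0.04731)/1.26824 + 250.6 = 233.1981
M2: Pc = R·M2+t = (+0.03968, -0.28971, +1.22278); u = 411.4·(+0.03968)/1.22278 + 308.8 = 322.1498, v = 466.5·(-0.28971)/1.22278 + 250.6 = 140.0735
M3: Pc = R·M3+t = (-0.19811, -0.29049, +1.15596); u = 411.4·(-0.19811)/1.15596 + 308.8 = 238.2942, v = 466.5·(-0.29049)/1.15596 + 250.6 = 133.3692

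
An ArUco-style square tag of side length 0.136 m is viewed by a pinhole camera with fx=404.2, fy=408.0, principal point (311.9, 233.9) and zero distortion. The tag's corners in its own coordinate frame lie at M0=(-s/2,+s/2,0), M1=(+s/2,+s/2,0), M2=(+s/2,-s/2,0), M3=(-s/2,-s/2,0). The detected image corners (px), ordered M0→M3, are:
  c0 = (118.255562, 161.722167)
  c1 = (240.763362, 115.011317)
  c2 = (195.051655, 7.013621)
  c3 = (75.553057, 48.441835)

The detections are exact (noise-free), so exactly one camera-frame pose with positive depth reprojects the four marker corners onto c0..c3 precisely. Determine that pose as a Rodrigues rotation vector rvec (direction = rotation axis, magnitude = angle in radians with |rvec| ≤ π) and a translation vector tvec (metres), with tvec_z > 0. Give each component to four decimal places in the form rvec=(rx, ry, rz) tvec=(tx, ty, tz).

rvec=(-0.1385, -0.0808, -0.4022) tvec=(-0.1657, -0.1624, 0.4351)

Intrinsics K: fx=404.2, fy=408.0, cx=311.9, cy=233.9
Marker side s = 0.136 m; corners in marker frame (Z=0):
  M0 = (-0.0680, +0.0680, 0)
  M1 = (+0.0680, +0.0680, 0)
  M2 = (+0.0680, -0.0680, 0)
  M3 = (-0.0680, -0.0680, 0)
Detected image corners:
  c0 = (118.255562, 161.722167) px
  c1 = (240.763362, 115.011317) px
  c2 = (195.051655, 7.013621) px
  c3 = (75.553057, 48.441835) px
Planar DLT: solve 8×8 A·h = b for H (H[2,2]=1):
  H  [+927.75828 +282.48389 +157.99699]
  H  [-303.51018 +790.64594 +81.66161]
  H  [+0.24290 -0.27160 +1.00000]
B = K⁻¹H; ‖b₁‖=2.298269, ‖b₂‖=2.298269; λ = 2/(‖b₁‖+‖b₂‖) = 0.435110, sign → tz>0 ⇒ λ=+0.435110
r₁ = λ·B[:,0] = (+0.91715,-0.38427,+0.10569); r₂ = λ·B[:,1] = (+0.39528,+0.91093,-0.11817)
r₃ = r₁×r₂ = (-0.05086,+0.15016,+0.98735); SVD([r₁ r₂ r₃]) → R = UVᵀ:
  R  [+0.91715 +0.39528 -0.05086]
  R  [-0.38427 +0.91093 +0.15016]
  R  [+0.10569 -0.11817 +0.98735]
t = (-0.16567, -0.16235, +0.43511) m
tr R = 2.815435; θ = arccos((tr R − 1)/2) = 0.432984 rad = 24.808°
axis k = ((R−Rᵀ)₃₂, (R−Rᵀ)₁₃, (R−Rᵀ)₂₁) / (2 sinθ) = (-0.319764, -0.186553, -0.928950)
rvec = θ·k = (-0.138453, -0.080775, -0.402221)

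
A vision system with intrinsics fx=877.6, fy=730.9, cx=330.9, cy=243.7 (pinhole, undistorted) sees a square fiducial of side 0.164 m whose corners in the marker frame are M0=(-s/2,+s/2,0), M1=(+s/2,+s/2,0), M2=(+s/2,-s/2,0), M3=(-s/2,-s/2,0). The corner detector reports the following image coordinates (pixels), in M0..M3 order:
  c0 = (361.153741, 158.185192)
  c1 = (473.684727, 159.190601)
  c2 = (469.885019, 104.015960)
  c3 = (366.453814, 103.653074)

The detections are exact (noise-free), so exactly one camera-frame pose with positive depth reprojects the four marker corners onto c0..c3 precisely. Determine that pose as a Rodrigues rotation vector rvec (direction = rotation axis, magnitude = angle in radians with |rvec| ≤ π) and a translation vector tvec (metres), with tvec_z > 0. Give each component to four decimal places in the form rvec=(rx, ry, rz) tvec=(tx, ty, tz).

rvec=(-0.7654, 0.0750, 0.0534) tvec=(0.1324, -0.2085, 1.3414)

Intrinsics K: fx=877.6, fy=730.9, cx=330.9, cy=243.7
Marker side s = 0.164 m; corners in marker frame (Z=0):
  M0 = (-0.0820, +0.0820, 0)
  M1 = (+0.0820, +0.0820, 0)
  M2 = (+0.0820, -0.0820, 0)
  M3 = (-0.0820, -0.0820, 0)
Detected image corners:
  c0 = (361.153741, 158.185192) px
  c1 = (473.684727, 159.190601) px
  c2 = (469.885019, 104.015960) px
  c3 = (366.453814, 103.653074) px
Planar DLT: solve 8×8 A·h = b for H (H[2,2]=1):
  H  [+630.09091 -219.59597 +417.52233]
  H  [-4.44414 +266.95306 +130.10272]
  H  [-0.06501 -0.51431 +1.00000]
B = K⁻¹H; ‖b₁‖=0.745486, ‖b₂‖=0.745486; λ = 2/(‖b₁‖+‖b₂‖) = 1.341407, sign → tz>0 ⇒ λ=+1.341407
r₁ = λ·B[:,0] = (+0.99597,+0.02092,-0.08720); r₂ = λ·B[:,1] = (-0.07553,+0.71996,-0.68989)
r₃ = r₁×r₂ = (+0.04835,+0.69370,+0.71864); SVD([r₁ r₂ r₃]) → R = UVᵀ:
  R  [+0.99597 -0.07553 +0.04835]
  R  [+0.02092 +0.71996 +0.69370]
  R  [-0.08720 -0.68989 +0.71864]
t = (+0.13240, -0.20848, +1.34141) m
tr R = 2.434572; θ = arccos((tr R − 1)/2) = 0.770897 rad = 44.169°
axis k = ((R−Rᵀ)₃₂, (R−Rᵀ)₁₃, (R−Rᵀ)₂₁) / (2 sinθ) = (-0.992849, +0.097272, +0.069209)
rvec = θ·k = (-0.765384, +0.074987, +0.053353)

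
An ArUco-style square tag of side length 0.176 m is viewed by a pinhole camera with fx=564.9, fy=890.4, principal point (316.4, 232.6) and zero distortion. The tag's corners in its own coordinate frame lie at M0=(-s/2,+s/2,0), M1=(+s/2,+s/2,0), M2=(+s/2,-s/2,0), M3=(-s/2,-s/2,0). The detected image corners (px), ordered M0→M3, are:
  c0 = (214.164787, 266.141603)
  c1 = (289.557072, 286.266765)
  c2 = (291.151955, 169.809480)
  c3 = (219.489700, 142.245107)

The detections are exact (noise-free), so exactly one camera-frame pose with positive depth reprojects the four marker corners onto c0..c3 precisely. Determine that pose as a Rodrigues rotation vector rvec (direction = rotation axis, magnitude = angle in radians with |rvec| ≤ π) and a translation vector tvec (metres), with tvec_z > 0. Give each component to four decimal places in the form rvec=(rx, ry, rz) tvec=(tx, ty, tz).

rvec=(-0.3258, -0.5489, 0.0982) tvec=(-0.1332, -0.0240, 1.2245)

Intrinsics K: fx=564.9, fy=890.4, cx=316.4, cy=232.6
Marker side s = 0.176 m; corners in marker frame (Z=0):
  M0 = (-0.0880, +0.0880, 0)
  M1 = (+0.0880, +0.0880, 0)
  M2 = (+0.0880, -0.0880, 0)
  M3 = (-0.0880, -0.0880, 0)
Detected image corners:
  c0 = (214.164787, 266.141603) px
  c1 = (289.557072, 286.266765) px
  c2 = (291.151955, 169.809480) px
  c3 = (219.489700, 142.245107) px
Planar DLT: solve 8×8 A·h = b for H (H[2,2]=1):
  H  [+520.25354 -87.54091 +254.94252]
  H  [+223.53610 +623.89696 +215.11745]
  H  [+0.40512 -0.26917 +1.00000]
B = K⁻¹H; ‖b₁‖=0.816657, ‖b₂‖=0.816657; λ = 2/(‖b₁‖+‖b₂‖) = 1.224505, sign → tz>0 ⇒ λ=+1.224505
r₁ = λ·B[:,0] = (+0.84987,+0.17782,+0.49608); r₂ = λ·B[:,1] = (-0.00515,+0.94410,-0.32961)
r₃ = r₁×r₂ = (-0.52696,+0.27757,+0.80329); SVD([r₁ r₂ r₃]) → R = UVᵀ:
  R  [+0.84987 -0.00515 -0.52696]
  R  [+0.17782 +0.94410 +0.27757]
  R  [+0.49608 -0.32961 +0.80329]
t = (-0.13322, -0.02404, +1.22450) m
tr R = 2.597265; θ = arccos((tr R − 1)/2) = 0.645777 rad = 37.000°
axis k = ((R−Rᵀ)₃₂, (R−Rᵀ)₁₃, (R−Rᵀ)₂₁) / (2 sinθ) = (-0.504450, -0.849954, +0.152013)
rvec = θ·k = (-0.325762, -0.548881, +0.098167)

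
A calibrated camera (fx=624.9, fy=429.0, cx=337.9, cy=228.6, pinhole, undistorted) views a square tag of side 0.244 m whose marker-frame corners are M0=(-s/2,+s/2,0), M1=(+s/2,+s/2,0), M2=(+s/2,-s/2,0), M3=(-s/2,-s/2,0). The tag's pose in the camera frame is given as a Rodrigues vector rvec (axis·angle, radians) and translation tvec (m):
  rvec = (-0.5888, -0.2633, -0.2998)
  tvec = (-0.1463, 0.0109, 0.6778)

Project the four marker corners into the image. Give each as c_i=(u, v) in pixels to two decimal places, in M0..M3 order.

Intrinsics K: fx=624.9, fy=429.0, cx=337.9, cy=228.6
Marker side s = 0.244 m; corners in marker frame (Z=0):
  M0 = (-0.1220, +0.1220, 0)
  M1 = (+0.1220, +0.1220, 0)
  M2 = (+0.1220, -0.1220, 0)
  M3 = (-0.1220, -0.1220, 0)
rvec = (-0.5888, -0.2633, -0.2998), |rvec| = θ = 0.71126 rad = 40.752°
Rodrigues: sinθ=0.65279, 1−cosθ=0.24246; R = I + sinθ·[k]× + (1−cosθ)·[k]×²:
    [+0.92370 +0.34946 -0.15705]
    [-0.20085 +0.79077 +0.57823]
    [+0.32626 -0.50256 +0.80062]
t = (-0.1463, 0.0109, 0.6778) m
M0: Pc = R·M0+t = (-0.21636, +0.13188, +0.57668); u = 624.9·(-0.21636)/0.57668 + 337.9 = 103.4533, v = 429.0·(+0.13188)/0.57668 + 228.6 = 326.7047
M1: Pc = R·M1+t = (+0.00902, +0.08287, +0.65629); u = 624.9·(+0.00902)/0.65629 + 337.9 = 346.4930, v = 429.0·(+0.08287)/0.65629 + 228.6 = 282.7696
M2: Pc = R·M2+t = (-0.07624, -0.11008, +0.77892); u = 624.9·(-0.07624)/0.77892 + 337.9 = 276.7329, v = 429.0·(-0.11008)/0.77892 + 228.6 = 167.9732
M3: Pc = R·M3+t = (-0.30162, -0.06107, +0.69931); u = 624.9·(-0.30162)/0.69931 + 337.9 = 68.3695, v = 429.0·(-0.06107)/0.69931 + 228.6 = 191.1362

c0=(103.45, 326.70) c1=(346.49, 282.77) c2=(276.73, 167.97) c3=(68.37, 191.14)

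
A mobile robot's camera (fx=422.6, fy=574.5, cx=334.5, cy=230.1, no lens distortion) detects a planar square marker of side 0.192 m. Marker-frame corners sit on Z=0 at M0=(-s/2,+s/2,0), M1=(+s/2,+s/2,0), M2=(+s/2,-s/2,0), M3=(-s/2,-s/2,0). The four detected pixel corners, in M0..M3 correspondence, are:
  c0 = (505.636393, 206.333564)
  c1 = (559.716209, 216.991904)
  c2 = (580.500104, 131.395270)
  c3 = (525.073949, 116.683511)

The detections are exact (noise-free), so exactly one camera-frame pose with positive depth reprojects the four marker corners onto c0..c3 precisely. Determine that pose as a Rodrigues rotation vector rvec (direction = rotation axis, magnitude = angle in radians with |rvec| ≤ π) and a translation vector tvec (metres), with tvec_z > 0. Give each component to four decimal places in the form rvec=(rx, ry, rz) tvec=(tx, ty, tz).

Intrinsics K: fx=422.6, fy=574.5, cx=334.5, cy=230.1
Marker side s = 0.192 m; corners in marker frame (Z=0):
  M0 = (-0.0960, +0.0960, 0)
  M1 = (+0.0960, +0.0960, 0)
  M2 = (+0.0960, -0.0960, 0)
  M3 = (-0.0960, -0.0960, 0)
Detected image corners:
  c0 = (505.636393, 206.333564) px
  c1 = (559.716209, 216.991904) px
  c2 = (580.500104, 131.395270) px
  c3 = (525.073949, 116.683511) px
Planar DLT: solve 8×8 A·h = b for H (H[2,2]=1):
  H  [+399.70938 +6.78786 +543.08814]
  H  [+101.30412 +490.67293 +168.84450]
  H  [+0.21117 +0.20563 +1.00000]
B = K⁻¹H; ‖b₁‖=0.812015, ‖b₂‖=0.812015; λ = 2/(‖b₁‖+‖b₂‖) = 1.231505, sign → tz>0 ⇒ λ=+1.231505
r₁ = λ·B[:,0] = (+0.95896,+0.11300,+0.26005); r₂ = λ·B[:,1] = (-0.18066,+0.95039,+0.25324)
r₃ = r₁×r₂ = (-0.21853,-0.28982,+0.93180); SVD([r₁ r₂ r₃]) → R = UVᵀ:
  R  [+0.95896 -0.18066 -0.21853]
  R  [+0.11300 +0.95039 -0.28982]
  R  [+0.26005 +0.25324 +0.93180]
t = (+0.60785, -0.13131, +1.23150) m
tr R = 2.841142; θ = arccos((tr R − 1)/2) = 0.401257 rad = 22.990°
axis k = ((R−Rᵀ)₃₂, (R−Rᵀ)₁₃, (R−Rᵀ)₂₁) / (2 sinθ) = (+0.695204, -0.612670, +0.375935)
rvec = θ·k = (+0.278955, -0.245838, +0.150846)

rvec=(0.2790, -0.2458, 0.1508) tvec=(0.6078, -0.1313, 1.2315)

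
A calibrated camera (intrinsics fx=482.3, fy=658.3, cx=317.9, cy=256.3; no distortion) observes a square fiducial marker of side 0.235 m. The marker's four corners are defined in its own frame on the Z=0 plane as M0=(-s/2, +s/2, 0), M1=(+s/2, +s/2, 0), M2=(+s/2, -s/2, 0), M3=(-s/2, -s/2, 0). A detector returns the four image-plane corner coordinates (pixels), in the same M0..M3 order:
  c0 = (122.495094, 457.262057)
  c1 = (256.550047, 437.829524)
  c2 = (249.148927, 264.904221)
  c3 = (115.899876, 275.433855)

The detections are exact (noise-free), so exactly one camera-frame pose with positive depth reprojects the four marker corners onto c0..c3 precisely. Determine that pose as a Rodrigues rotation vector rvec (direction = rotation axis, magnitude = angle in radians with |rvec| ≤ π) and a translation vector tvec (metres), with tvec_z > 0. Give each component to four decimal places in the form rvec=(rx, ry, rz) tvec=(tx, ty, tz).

rvec=(-0.0378, -0.1842, -0.0598) tvec=(-0.2363, 0.1355, 0.8749)

Intrinsics K: fx=482.3, fy=658.3, cx=317.9, cy=256.3
Marker side s = 0.235 m; corners in marker frame (Z=0):
  M0 = (-0.1175, +0.1175, 0)
  M1 = (+0.1175, +0.1175, 0)
  M2 = (+0.1175, -0.1175, 0)
  M3 = (-0.1175, -0.1175, 0)
Detected image corners:
  c0 = (122.495094, 457.262057) px
  c1 = (256.550047, 437.829524) px
  c2 = (249.148927, 264.904221) px
  c3 = (115.899876, 275.433855) px
Planar DLT: solve 8×8 A·h = b for H (H[2,2]=1):
  H  [+607.87971 +22.99847 +187.66115]
  H  [+11.86650 +741.16325 +358.28992]
  H  [+0.21049 -0.03668 +1.00000]
B = K⁻¹H; ‖b₁‖=1.143007, ‖b₂‖=1.143007; λ = 2/(‖b₁‖+‖b₂‖) = 0.874886, sign → tz>0 ⇒ λ=+0.874886
r₁ = λ·B[:,0] = (+0.98131,-0.05593,+0.18415); r₂ = λ·B[:,1] = (+0.06287,+0.99751,-0.03209)
r₃ = r₁×r₂ = (-0.18190,+0.04307,+0.98237); SVD([r₁ r₂ r₃]) → R = UVᵀ:
  R  [+0.98131 +0.06287 -0.18190]
  R  [-0.05593 +0.99751 +0.04307]
  R  [+0.18415 -0.03209 +0.98237]
t = (-0.23625, +0.13555, +0.87489) m
tr R = 2.961185; θ = arccos((tr R − 1)/2) = 0.197334 rad = 11.306°
axis k = ((R−Rᵀ)₃₂, (R−Rᵀ)₁₃, (R−Rᵀ)₂₁) / (2 sinθ) = (-0.191679, -0.933526, -0.302967)
rvec = θ·k = (-0.037825, -0.184217, -0.059786)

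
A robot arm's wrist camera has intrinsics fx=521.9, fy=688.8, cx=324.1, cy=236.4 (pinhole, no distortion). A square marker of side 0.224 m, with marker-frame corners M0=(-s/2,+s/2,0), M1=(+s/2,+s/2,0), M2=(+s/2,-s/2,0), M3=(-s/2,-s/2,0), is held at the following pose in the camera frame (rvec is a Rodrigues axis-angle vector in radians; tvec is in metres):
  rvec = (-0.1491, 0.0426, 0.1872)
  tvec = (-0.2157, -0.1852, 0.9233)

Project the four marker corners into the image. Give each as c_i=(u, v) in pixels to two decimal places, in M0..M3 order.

c0=(125.99, 163.41) c1=(250.61, 193.60) c2=(276.76, 34.43) c3=(156.03, 7.39)

Intrinsics K: fx=521.9, fy=688.8, cx=324.1, cy=236.4
Marker side s = 0.224 m; corners in marker frame (Z=0):
  M0 = (-0.1120, +0.1120, 0)
  M1 = (+0.1120, +0.1120, 0)
  M2 = (+0.1120, -0.1120, 0)
  M3 = (-0.1120, -0.1120, 0)
rvec = (-0.1491, 0.0426, 0.1872), |rvec| = θ = 0.24308 rad = 13.928°
Rodrigues: sinθ=0.24070, 1−cosθ=0.02940; R = I + sinθ·[k]× + (1−cosθ)·[k]×²:
    [+0.98166 -0.18852 +0.02829]
    [+0.18220 +0.97150 +0.15160]
    [-0.05607 -0.14367 +0.98804]
t = (-0.2157, -0.1852, 0.9233) m
M0: Pc = R·M0+t = (-0.34676, -0.09680, +0.91349); u = 521.9·(-0.34676)/0.91349 + 324.1 = 125.9867, v = 688.8·(-0.09680)/0.91349 + 236.4 = 163.4110
M1: Pc = R·M1+t = (-0.12687, -0.05599, +0.90093); u = 521.9·(-0.12687)/0.90093 + 324.1 = 250.6063, v = 688.8·(-0.05599)/0.90093 + 236.4 = 193.5970
M2: Pc = R·M2+t = (-0.08464, -0.27360, +0.93311); u = 521.9·(-0.08464)/0.93311 + 324.1 = 276.7602, v = 688.8·(-0.27360)/0.93311 + 236.4 = 34.4338
M3: Pc = R·M3+t = (-0.30453, -0.31441, +0.94567); u = 521.9·(-0.30453)/0.94567 + 324.1 = 156.0340, v = 688.8·(-0.31441)/0.94567 + 236.4 = 7.3889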